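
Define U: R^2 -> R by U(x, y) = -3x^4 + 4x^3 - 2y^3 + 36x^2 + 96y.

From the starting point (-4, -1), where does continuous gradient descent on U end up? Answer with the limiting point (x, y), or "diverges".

U is separable, so gradient descent decouples: x follows -∂U/∂x, y follows -∂U/∂y.
∂U/∂x = -12x(x - 3)(x + 2); at x=-4 this is 672, so x decreases.
∂U/∂y = -6(y - 4)(y + 4); at y=-1 this is 90, so y decreases.
The x-coordinate has no critical point in that direction and runs off to infinity.

diverges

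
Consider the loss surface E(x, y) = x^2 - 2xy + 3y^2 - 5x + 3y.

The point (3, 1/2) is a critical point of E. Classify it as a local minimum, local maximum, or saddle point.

local minimum

The Hessian of E is constant: H = [[2, -2], [-2, 6]].
det(H) = 2·6 − (-2)² = 8.
det(H) > 0 and tr(H) = 8 > 0, so H is positive definite and the point is a local minimum.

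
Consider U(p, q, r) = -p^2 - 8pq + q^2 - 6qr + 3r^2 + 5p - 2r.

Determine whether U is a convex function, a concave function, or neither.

U is quadratic, so its Hessian is the constant matrix H = [[-2, -8, 0], [-8, 2, -6], [0, -6, 6]].
Leading principal minors: -2, -68, -336.
Neither pattern holds ⇒ H is indefinite ⇒ neither convex nor concave.

neither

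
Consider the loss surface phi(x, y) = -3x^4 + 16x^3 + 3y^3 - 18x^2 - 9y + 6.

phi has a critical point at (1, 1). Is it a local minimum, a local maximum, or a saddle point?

The mixed partial ∂²phi/∂x∂y is 0, so the Hessian at any point is diag(phi_xx, phi_yy) = diag(12(-3x^2 + 8x - 3), 18y).
At (1, 1): H = diag(24, 18).
Both eigenvalues are positive, so H is positive definite: a local minimum.

local minimum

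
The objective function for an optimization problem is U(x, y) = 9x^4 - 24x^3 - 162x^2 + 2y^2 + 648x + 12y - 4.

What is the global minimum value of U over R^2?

-2047

U(x,y) separates as P(x) + Q(y) − 4, so its minimum is min P + min Q − 4.
P'(x) = 36(x - 3)(x - 2)(x + 3) vanishes at x ∈ {-3, 2, 3}; Q'(y) = 4y + 12 vanishes at y ∈ {-3}.
Local minima of P (where P''>0): P(-3)=-2025, P(3)=567. Local minima of Q: Q(-3)=-18.
So the global minimum of U is P(-3) + Q(-3) − 4 = -2025 − 18 − 4 = -2047, attained at (-3, -3).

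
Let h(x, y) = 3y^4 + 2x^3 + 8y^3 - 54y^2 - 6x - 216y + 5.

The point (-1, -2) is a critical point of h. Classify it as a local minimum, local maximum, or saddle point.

local maximum

The mixed partial ∂²h/∂x∂y is 0, so the Hessian at any point is diag(h_xx, h_yy) = diag(12x, 12(3y^2 + 4y - 9)).
At (-1, -2): H = diag(-12, -60).
Both eigenvalues are negative, so H is negative definite: a local maximum.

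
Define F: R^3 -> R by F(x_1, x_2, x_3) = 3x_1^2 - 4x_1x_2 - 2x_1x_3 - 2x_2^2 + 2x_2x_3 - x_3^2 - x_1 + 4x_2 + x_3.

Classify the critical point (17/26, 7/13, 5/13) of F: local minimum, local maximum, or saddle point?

The Hessian is constant: H = [[6, -4, -2], [-4, -4, 2], [-2, 2, -2]].
Leading principal minors: Δ₁ = 6, Δ₂ = -40, Δ₃ = 104.
The minors fit neither the all-positive nor the alternating-sign pattern, so H is indefinite: a saddle point.

saddle point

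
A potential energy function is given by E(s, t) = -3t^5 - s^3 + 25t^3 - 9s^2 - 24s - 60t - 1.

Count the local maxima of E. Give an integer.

E separates as a function of s plus a function of t, so ∇E=0 decouples.
∂E/∂s = -3(s + 2)(s + 4) = 0 at s ∈ {-4, -2}; ∂E/∂t = -15(t - 2)(t - 1)(t + 1)(t + 2) = 0 at t ∈ {-2, -1, 1, 2}.
The Hessian is diagonal: diag(E_ss, E_tt). Second derivatives: E_ss(-4)=6, E_ss(-2)=-6; E_tt(-2)=180, E_tt(-1)=-90, E_tt(1)=90, E_tt(2)=-180.
Local maxima occur where both diagonal entries negative: (-2, -1), (-2, 2). Count: 2.

2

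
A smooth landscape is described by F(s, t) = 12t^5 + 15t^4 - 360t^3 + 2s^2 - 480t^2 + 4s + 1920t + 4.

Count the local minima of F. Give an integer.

F separates as a function of s plus a function of t, so ∇F=0 decouples.
∂F/∂s = 4(s + 1) = 0 at s ∈ {-1}; ∂F/∂t = 60(t - 4)(t - 1)(t + 2)(t + 4) = 0 at t ∈ {-4, -2, 1, 4}.
The Hessian is diagonal: diag(F_ss, F_tt). Second derivatives: F_ss(-1)=4; F_tt(-4)=-4800, F_tt(-2)=2160, F_tt(1)=-2700, F_tt(4)=8640.
Local minima occur where both diagonal entries positive: (-1, -2), (-1, 4). Count: 2.

2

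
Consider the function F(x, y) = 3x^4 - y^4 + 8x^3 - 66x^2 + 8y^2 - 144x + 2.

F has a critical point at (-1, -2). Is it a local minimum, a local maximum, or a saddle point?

local maximum

The mixed partial ∂²F/∂x∂y is 0, so the Hessian at any point is diag(F_xx, F_yy) = diag(12(3x^2 + 4x - 11), 4(-3y^2 + 4)).
At (-1, -2): H = diag(-144, -32).
Both eigenvalues are negative, so H is negative definite: a local maximum.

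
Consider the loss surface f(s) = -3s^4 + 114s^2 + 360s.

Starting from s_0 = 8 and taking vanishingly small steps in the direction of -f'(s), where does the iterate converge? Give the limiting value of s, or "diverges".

diverges

f'(s) = -12(s - 5)(s + 2)(s + 3), so f'(8) = -3960.
Gradient descent moves in the -f' direction, i.e. s is increasing.
There is no critical point above s=8, and f' keeps the same sign, so the iterate runs off to +∞.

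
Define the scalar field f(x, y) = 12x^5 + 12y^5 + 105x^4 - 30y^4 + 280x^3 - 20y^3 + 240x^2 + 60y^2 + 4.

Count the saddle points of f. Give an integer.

8

f separates as a function of x plus a function of y, so ∇f=0 decouples.
∂f/∂x = 60x(x + 1)(x + 2)(x + 4) = 0 at x ∈ {-4, -2, -1, 0}; ∂f/∂y = 60y(y - 2)(y - 1)(y + 1) = 0 at y ∈ {-1, 0, 1, 2}.
The Hessian is diagonal: diag(f_xx, f_yy). Second derivatives: f_xx(-4)=-1440, f_xx(-2)=240, f_xx(-1)=-180, f_xx(0)=480; f_yy(-1)=-360, f_yy(0)=120, f_yy(1)=-120, f_yy(2)=360.
Saddle points occur where the two diagonal entries have opposite signs: (-4, 0), (-4, 2), (-2, -1), (-2, 1), (-1, 0), (-1, 2), (0, -1), (0, 1). Count: 8.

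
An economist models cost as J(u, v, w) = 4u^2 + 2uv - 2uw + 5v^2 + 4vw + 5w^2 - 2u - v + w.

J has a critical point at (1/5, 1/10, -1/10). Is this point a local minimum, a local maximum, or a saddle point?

local minimum

The Hessian is constant: H = [[8, 2, -2], [2, 10, 4], [-2, 4, 10]].
Leading principal minors: Δ₁ = 8, Δ₂ = 76, Δ₃ = 560.
All leading minors are positive, so H is positive definite: a local minimum.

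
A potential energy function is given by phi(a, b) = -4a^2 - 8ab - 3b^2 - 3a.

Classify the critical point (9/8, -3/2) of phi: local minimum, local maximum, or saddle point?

saddle point

The Hessian of phi is constant: H = [[-8, -8], [-8, -6]].
det(H) = (-8)·(-6) − (-8)² = -16.
Since det(H) < 0, H is indefinite and the critical point is a saddle point.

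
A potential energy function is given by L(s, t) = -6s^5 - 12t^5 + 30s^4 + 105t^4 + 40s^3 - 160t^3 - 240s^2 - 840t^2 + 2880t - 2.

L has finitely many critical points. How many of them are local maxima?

L separates as a function of s plus a function of t, so ∇L=0 decouples.
∂L/∂s = -30s(s - 4)(s - 2)(s + 2) = 0 at s ∈ {-2, 0, 2, 4}; ∂L/∂t = -60(t - 4)(t - 3)(t - 2)(t + 2) = 0 at t ∈ {-2, 2, 3, 4}.
The Hessian is diagonal: diag(L_ss, L_tt). Second derivatives: L_ss(-2)=1440, L_ss(0)=-480, L_ss(2)=480, L_ss(4)=-1440; L_tt(-2)=7200, L_tt(2)=-480, L_tt(3)=300, L_tt(4)=-720.
Local maxima occur where both diagonal entries negative: (0, 2), (0, 4), (4, 2), (4, 4). Count: 4.

4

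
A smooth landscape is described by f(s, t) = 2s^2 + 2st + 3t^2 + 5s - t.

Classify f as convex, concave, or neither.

convex

f is quadratic, so its Hessian is the constant matrix H = [[4, 2], [2, 6]].
det(H) = 20, tr(H) = 10.
det(H) > 0 and tr(H) > 0, so H is positive definite everywhere: convex.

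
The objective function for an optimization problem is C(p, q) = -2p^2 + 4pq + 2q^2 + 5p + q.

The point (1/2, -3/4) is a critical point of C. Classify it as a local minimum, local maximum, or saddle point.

The Hessian of C is constant: H = [[-4, 4], [4, 4]].
det(H) = (-4)·4 − 4² = -32.
Since det(H) < 0, H is indefinite and the critical point is a saddle point.

saddle point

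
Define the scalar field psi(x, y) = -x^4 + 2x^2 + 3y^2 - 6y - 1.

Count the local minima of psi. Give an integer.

1

psi separates as a function of x plus a function of y, so ∇psi=0 decouples.
∂psi/∂x = -4x(x - 1)(x + 1) = 0 at x ∈ {-1, 0, 1}; ∂psi/∂y = 6(y - 1) = 0 at y ∈ {1}.
The Hessian is diagonal: diag(psi_xx, psi_yy). Second derivatives: psi_xx(-1)=-8, psi_xx(0)=4, psi_xx(1)=-8; psi_yy(1)=6.
Local minima occur where both diagonal entries positive: (0, 1). Count: 1.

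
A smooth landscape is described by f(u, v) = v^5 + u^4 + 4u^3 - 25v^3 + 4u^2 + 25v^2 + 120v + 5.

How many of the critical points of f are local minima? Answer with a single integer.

f separates as a function of u plus a function of v, so ∇f=0 decouples.
∂f/∂u = 4u(u + 1)(u + 2) = 0 at u ∈ {-2, -1, 0}; ∂f/∂v = 5(v - 3)(v - 2)(v + 1)(v + 4) = 0 at v ∈ {-4, -1, 2, 3}.
The Hessian is diagonal: diag(f_uu, f_vv). Second derivatives: f_uu(-2)=8, f_uu(-1)=-4, f_uu(0)=8; f_vv(-4)=-630, f_vv(-1)=180, f_vv(2)=-90, f_vv(3)=140.
Local minima occur where both diagonal entries positive: (-2, -1), (-2, 3), (0, -1), (0, 3). Count: 4.

4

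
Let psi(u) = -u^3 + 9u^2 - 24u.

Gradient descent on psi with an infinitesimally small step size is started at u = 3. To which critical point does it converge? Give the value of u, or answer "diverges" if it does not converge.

2

psi'(u) = -3(u - 4)(u - 2), so psi'(3) = 3.
Gradient descent moves in the -psi' direction, i.e. u is decreasing.
The nearest critical point in that direction is u = 2, where psi'' = 6 > 0 (a local minimum). The iterate converges there.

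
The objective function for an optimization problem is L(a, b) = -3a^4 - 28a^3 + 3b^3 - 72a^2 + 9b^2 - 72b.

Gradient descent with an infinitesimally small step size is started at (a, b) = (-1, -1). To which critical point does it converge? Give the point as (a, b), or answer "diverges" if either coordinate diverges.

(-3, 2)

L is separable, so gradient descent decouples: a follows -∂L/∂a, b follows -∂L/∂b.
∂L/∂a = -12a(a + 3)(a + 4); at a=-1 this is 72, so a decreases.
∂L/∂b = 9(b - 2)(b + 4); at b=-1 this is -81, so b increases.
a converges to its nearest critical value -3 (a local min of the a-part); b converges to 2. The iterate converges to (-3, 2).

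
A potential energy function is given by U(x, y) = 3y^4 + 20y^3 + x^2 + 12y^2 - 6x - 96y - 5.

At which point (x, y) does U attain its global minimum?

U(x,y) separates as P(x) + Q(y) − 5, so its minimum is min P + min Q − 5.
P'(x) = 2x - 6 vanishes at x ∈ {3}; Q'(y) = 12(y - 1)(y + 2)(y + 4) vanishes at y ∈ {-4, -2, 1}.
Local minima of P (where P''>0): P(3)=-9. Local minima of Q: Q(-4)=64, Q(1)=-61.
So the global minimum of U is P(3) + Q(1) − 5 = -9 − 61 − 5 = -75, attained at (3, 1).

(3, 1)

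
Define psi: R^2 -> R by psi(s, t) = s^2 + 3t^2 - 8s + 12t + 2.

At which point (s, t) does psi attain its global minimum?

(4, -2)

psi(s,t) separates as P(s) + Q(t) + 2, so its minimum is min P + min Q + 2.
P'(s) = 2s - 8 vanishes at s ∈ {4}; Q'(t) = 6(t + 2) vanishes at t ∈ {-2}.
Local minima of P (where P''>0): P(4)=-16. Local minima of Q: Q(-2)=-12.
So the global minimum of psi is P(4) + Q(-2) + 2 = -16 − 12 + 2 = -26, attained at (4, -2).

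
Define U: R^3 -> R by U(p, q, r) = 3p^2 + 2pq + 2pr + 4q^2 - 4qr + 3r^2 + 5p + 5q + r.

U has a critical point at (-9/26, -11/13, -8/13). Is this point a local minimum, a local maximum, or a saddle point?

The Hessian is constant: H = [[6, 2, 2], [2, 8, -4], [2, -4, 6]].
Leading principal minors: Δ₁ = 6, Δ₂ = 44, Δ₃ = 104.
All leading minors are positive, so H is positive definite: a local minimum.

local minimum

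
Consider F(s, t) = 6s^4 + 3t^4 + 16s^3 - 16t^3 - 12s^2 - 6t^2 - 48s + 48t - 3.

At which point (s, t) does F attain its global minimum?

F(s,t) separates as P(s) + Q(t) − 3, so its minimum is min P + min Q − 3.
P'(s) = 24(s - 1)(s + 1)(s + 2) vanishes at s ∈ {-2, -1, 1}; Q'(t) = 12(t - 4)(t - 1)(t + 1) vanishes at t ∈ {-1, 1, 4}.
Local minima of P (where P''>0): P(-2)=16, P(1)=-38. Local minima of Q: Q(-1)=-35, Q(4)=-160.
So the global minimum of F is P(1) + Q(4) − 3 = -38 − 160 − 3 = -201, attained at (1, 4).

(1, 4)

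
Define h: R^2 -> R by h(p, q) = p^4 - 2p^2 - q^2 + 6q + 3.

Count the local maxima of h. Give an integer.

h separates as a function of p plus a function of q, so ∇h=0 decouples.
∂h/∂p = 4p(p - 1)(p + 1) = 0 at p ∈ {-1, 0, 1}; ∂h/∂q = -2(q - 3) = 0 at q ∈ {3}.
The Hessian is diagonal: diag(h_pp, h_qq). Second derivatives: h_pp(-1)=8, h_pp(0)=-4, h_pp(1)=8; h_qq(3)=-2.
Local maxima occur where both diagonal entries negative: (0, 3). Count: 1.

1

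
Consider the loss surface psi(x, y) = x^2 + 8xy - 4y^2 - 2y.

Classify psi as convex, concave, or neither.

psi is quadratic, so its Hessian is the constant matrix H = [[2, 8], [8, -8]].
det(H) = -80, tr(H) = -6.
det(H) < 0, so H is indefinite: neither convex nor concave.

neither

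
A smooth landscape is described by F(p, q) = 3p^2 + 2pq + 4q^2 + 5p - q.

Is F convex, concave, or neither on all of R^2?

convex

F is quadratic, so its Hessian is the constant matrix H = [[6, 2], [2, 8]].
det(H) = 44, tr(H) = 14.
det(H) > 0 and tr(H) > 0, so H is positive definite everywhere: convex.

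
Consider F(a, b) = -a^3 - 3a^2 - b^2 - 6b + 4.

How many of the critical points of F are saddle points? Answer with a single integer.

1

F separates as a function of a plus a function of b, so ∇F=0 decouples.
∂F/∂a = -3a(a + 2) = 0 at a ∈ {-2, 0}; ∂F/∂b = -2(b + 3) = 0 at b ∈ {-3}.
The Hessian is diagonal: diag(F_aa, F_bb). Second derivatives: F_aa(-2)=6, F_aa(0)=-6; F_bb(-3)=-2.
Saddle points occur where the two diagonal entries have opposite signs: (-2, -3). Count: 1.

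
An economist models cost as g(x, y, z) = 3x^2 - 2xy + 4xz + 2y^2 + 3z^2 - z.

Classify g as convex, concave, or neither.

g is quadratic, so its Hessian is the constant matrix H = [[6, -2, 4], [-2, 4, 0], [4, 0, 6]].
Leading principal minors: 6, 20, 56.
All positive ⇒ H ≻ 0 ⇒ convex.

convex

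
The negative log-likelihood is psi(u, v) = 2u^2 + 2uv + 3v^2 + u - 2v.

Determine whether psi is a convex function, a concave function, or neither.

convex

psi is quadratic, so its Hessian is the constant matrix H = [[4, 2], [2, 6]].
det(H) = 20, tr(H) = 10.
det(H) > 0 and tr(H) > 0, so H is positive definite everywhere: convex.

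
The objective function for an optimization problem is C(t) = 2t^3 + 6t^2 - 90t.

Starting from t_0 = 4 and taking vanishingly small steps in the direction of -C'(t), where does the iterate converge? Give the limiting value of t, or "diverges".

3

C'(t) = 6(t - 3)(t + 5), so C'(4) = 54.
Gradient descent moves in the -C' direction, i.e. t is decreasing.
The nearest critical point in that direction is t = 3, where C'' = 48 > 0 (a local minimum). The iterate converges there.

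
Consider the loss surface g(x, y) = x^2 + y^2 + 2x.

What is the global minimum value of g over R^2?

g(x,y) separates as P(x) + Q(y), so its minimum is min P + min Q.
P'(x) = 2x + 2 vanishes at x ∈ {-1}; Q'(y) = 2y vanishes at y ∈ {0}.
Local minima of P (where P''>0): P(-1)=-1. Local minima of Q: Q(0)=0.
So the global minimum of g is P(-1) + Q(0) = -1 + 0 = -1, attained at (-1, 0).

-1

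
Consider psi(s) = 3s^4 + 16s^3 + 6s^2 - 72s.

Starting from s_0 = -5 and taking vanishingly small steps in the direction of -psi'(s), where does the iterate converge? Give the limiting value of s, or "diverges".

-3

psi'(s) = 12(s - 1)(s + 2)(s + 3), so psi'(-5) = -432.
Gradient descent moves in the -psi' direction, i.e. s is increasing.
The nearest critical point in that direction is s = -3, where psi'' = 48 > 0 (a local minimum). The iterate converges there.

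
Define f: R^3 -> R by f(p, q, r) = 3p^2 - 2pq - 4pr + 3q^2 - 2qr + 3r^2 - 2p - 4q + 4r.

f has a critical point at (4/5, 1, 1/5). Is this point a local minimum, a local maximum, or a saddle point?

local minimum

The Hessian is constant: H = [[6, -2, -4], [-2, 6, -2], [-4, -2, 6]].
Leading principal minors: Δ₁ = 6, Δ₂ = 32, Δ₃ = 40.
All leading minors are positive, so H is positive definite: a local minimum.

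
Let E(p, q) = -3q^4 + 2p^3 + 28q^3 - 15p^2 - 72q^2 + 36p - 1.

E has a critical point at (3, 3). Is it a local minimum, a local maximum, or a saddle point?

The mixed partial ∂²E/∂p∂q is 0, so the Hessian at any point is diag(E_pp, E_qq) = diag(6(2p - 5), 12(-3q^2 + 14q - 12)).
At (3, 3): H = diag(6, 36).
Both eigenvalues are positive, so H is positive definite: a local minimum.

local minimum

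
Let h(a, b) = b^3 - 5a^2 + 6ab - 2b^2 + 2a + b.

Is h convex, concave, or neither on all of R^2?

neither

The term b^3 is cubic, so the Hessian is not constant.
∂²h/∂b² = 6b - 4, which takes both signs as b varies (negative for sufficiently negative b). A diagonal entry of the Hessian changing sign means the Hessian is neither positive- nor negative-semidefinite on all of R^2.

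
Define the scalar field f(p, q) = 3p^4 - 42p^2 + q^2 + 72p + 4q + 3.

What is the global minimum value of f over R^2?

-352

f(p,q) separates as A(p) + B(q) + 3, so its minimum is min A + min B + 3.
A'(p) = 12(p - 2)(p - 1)(p + 3) vanishes at p ∈ {-3, 1, 2}; B'(q) = 2q + 4 vanishes at q ∈ {-2}.
Local minima of A (where A''>0): A(-3)=-351, A(2)=24. Local minima of B: B(-2)=-4.
So the global minimum of f is A(-3) + B(-2) + 3 = -351 − 4 + 3 = -352, attained at (-3, -2).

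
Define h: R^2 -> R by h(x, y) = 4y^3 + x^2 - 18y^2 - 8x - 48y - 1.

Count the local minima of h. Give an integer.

h separates as a function of x plus a function of y, so ∇h=0 decouples.
∂h/∂x = 2(x - 4) = 0 at x ∈ {4}; ∂h/∂y = 12(y - 4)(y + 1) = 0 at y ∈ {-1, 4}.
The Hessian is diagonal: diag(h_xx, h_yy). Second derivatives: h_xx(4)=2; h_yy(-1)=-60, h_yy(4)=60.
Local minima occur where both diagonal entries positive: (4, 4). Count: 1.

1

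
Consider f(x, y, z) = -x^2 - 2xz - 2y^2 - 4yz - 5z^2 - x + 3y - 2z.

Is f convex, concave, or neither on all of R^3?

concave

f is quadratic, so its Hessian is the constant matrix H = [[-2, 0, -2], [0, -4, -4], [-2, -4, -10]].
Leading principal minors: -2, 8, -32.
Signs alternate −, +, − ⇒ H ≺ 0 ⇒ concave.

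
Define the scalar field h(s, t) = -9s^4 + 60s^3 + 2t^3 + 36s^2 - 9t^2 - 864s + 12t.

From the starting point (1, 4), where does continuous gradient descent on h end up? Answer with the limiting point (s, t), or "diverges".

(3, 2)

h is separable, so gradient descent decouples: s follows -∂h/∂s, t follows -∂h/∂t.
∂h/∂s = -36(s - 4)(s - 3)(s + 2); at s=1 this is -648, so s increases.
∂h/∂t = 6(t - 2)(t - 1); at t=4 this is 36, so t decreases.
s converges to its nearest critical value 3 (a local min of the s-part); t converges to 2. The iterate converges to (3, 2).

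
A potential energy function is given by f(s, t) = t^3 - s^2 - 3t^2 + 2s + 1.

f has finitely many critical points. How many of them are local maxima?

1

f separates as a function of s plus a function of t, so ∇f=0 decouples.
∂f/∂s = -2(s - 1) = 0 at s ∈ {1}; ∂f/∂t = 3t(t - 2) = 0 at t ∈ {0, 2}.
The Hessian is diagonal: diag(f_ss, f_tt). Second derivatives: f_ss(1)=-2; f_tt(0)=-6, f_tt(2)=6.
Local maxima occur where both diagonal entries negative: (1, 0). Count: 1.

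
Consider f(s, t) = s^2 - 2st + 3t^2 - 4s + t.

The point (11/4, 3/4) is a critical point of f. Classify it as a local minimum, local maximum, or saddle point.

local minimum

The Hessian of f is constant: H = [[2, -2], [-2, 6]].
det(H) = 2·6 − (-2)² = 8.
det(H) > 0 and tr(H) = 8 > 0, so H is positive definite and the point is a local minimum.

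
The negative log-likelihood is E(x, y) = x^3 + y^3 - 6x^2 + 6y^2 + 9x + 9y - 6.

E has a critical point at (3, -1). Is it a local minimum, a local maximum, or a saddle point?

The mixed partial ∂²E/∂x∂y is 0, so the Hessian at any point is diag(E_xx, E_yy) = diag(6(x - 2), 6(y + 2)).
At (3, -1): H = diag(6, 6).
Both eigenvalues are positive, so H is positive definite: a local minimum.

local minimum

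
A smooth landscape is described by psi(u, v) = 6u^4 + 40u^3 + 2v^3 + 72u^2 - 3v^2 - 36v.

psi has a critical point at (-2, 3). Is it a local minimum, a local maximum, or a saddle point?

The mixed partial ∂²psi/∂u∂v is 0, so the Hessian at any point is diag(psi_uu, psi_vv) = diag(24(3u^2 + 10u + 6), 6(2v - 1)).
At (-2, 3): H = diag(-48, 30).
The eigenvalues have opposite signs, so H is indefinite: a saddle point.

saddle point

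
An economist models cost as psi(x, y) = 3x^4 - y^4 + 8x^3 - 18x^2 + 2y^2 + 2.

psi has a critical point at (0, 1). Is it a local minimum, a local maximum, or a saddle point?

local maximum

The mixed partial ∂²psi/∂x∂y is 0, so the Hessian at any point is diag(psi_xx, psi_yy) = diag(12(3x^2 + 4x - 3), 4(-3y^2 + 1)).
At (0, 1): H = diag(-36, -8).
Both eigenvalues are negative, so H is negative definite: a local maximum.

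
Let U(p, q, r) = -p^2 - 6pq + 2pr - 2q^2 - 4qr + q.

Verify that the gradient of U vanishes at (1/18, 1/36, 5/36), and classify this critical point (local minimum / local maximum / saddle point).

∇U = (-2p - 6q + 2r, -6p - 4q - 4r + 1, 2p - 4q); substituting (1/18, 1/36, 5/36) gives ∇U = (0, 0, 0), so (1/18, 1/36, 5/36) is indeed a critical point.
The Hessian is constant: H = [[-2, -6, 2], [-6, -4, -4], [2, -4, 0]].
Leading principal minors: Δ₁ = -2, Δ₂ = -28, Δ₃ = 144.
The minors fit neither the all-positive nor the alternating-sign pattern, so H is indefinite: a saddle point.

saddle point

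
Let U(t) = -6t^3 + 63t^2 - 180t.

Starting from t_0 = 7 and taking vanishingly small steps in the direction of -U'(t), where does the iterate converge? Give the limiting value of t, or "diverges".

diverges

U'(t) = -18(t - 5)(t - 2), so U'(7) = -180.
Gradient descent moves in the -U' direction, i.e. t is increasing.
There is no critical point above t=7, and U' keeps the same sign, so the iterate runs off to +∞.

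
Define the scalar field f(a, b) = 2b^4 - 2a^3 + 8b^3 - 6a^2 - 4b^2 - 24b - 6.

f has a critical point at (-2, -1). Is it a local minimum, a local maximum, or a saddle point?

saddle point

The mixed partial ∂²f/∂a∂b is 0, so the Hessian at any point is diag(f_aa, f_bb) = diag(-12(a + 1), 8(3b^2 + 6b - 1)).
At (-2, -1): H = diag(12, -32).
The eigenvalues have opposite signs, so H is indefinite: a saddle point.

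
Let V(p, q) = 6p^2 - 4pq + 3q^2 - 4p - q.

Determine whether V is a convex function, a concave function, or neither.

V is quadratic, so its Hessian is the constant matrix H = [[12, -4], [-4, 6]].
det(H) = 56, tr(H) = 18.
det(H) > 0 and tr(H) > 0, so H is positive definite everywhere: convex.

convex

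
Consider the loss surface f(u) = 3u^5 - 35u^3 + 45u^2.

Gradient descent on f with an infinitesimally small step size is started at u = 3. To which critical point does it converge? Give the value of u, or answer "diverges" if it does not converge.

f'(u) = 15u(u - 2)(u - 1)(u + 3), so f'(3) = 540.
Gradient descent moves in the -f' direction, i.e. u is decreasing.
The nearest critical point in that direction is u = 2, where f'' = 150 > 0 (a local minimum). The iterate converges there.

2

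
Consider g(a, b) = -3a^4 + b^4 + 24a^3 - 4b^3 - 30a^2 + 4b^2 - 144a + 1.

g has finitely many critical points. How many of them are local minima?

g separates as a function of a plus a function of b, so ∇g=0 decouples.
∂g/∂a = -12(a - 4)(a - 3)(a + 1) = 0 at a ∈ {-1, 3, 4}; ∂g/∂b = 4b(b - 2)(b - 1) = 0 at b ∈ {0, 1, 2}.
The Hessian is diagonal: diag(g_aa, g_bb). Second derivatives: g_aa(-1)=-240, g_aa(3)=48, g_aa(4)=-60; g_bb(0)=8, g_bb(1)=-4, g_bb(2)=8.
Local minima occur where both diagonal entries positive: (3, 0), (3, 2). Count: 2.

2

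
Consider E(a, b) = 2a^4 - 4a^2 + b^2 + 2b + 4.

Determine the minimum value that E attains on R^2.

1

E(a,b) separates as P(a) + Q(b) + 4, so its minimum is min P + min Q + 4.
P'(a) = 8a(a - 1)(a + 1) vanishes at a ∈ {-1, 0, 1}; Q'(b) = 2b + 2 vanishes at b ∈ {-1}.
Local minima of P (where P''>0): P(-1)=-2, P(1)=-2. Local minima of Q: Q(-1)=-1.
So the global minimum of E is P(-1) + Q(-1) + 4 = -2 − 1 + 4 = 1, attained at (-1, -1).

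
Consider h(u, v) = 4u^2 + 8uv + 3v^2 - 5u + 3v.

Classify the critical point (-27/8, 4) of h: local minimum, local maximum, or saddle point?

The Hessian of h is constant: H = [[8, 8], [8, 6]].
det(H) = 8·6 − 8² = -16.
Since det(H) < 0, H is indefinite and the critical point is a saddle point.

saddle point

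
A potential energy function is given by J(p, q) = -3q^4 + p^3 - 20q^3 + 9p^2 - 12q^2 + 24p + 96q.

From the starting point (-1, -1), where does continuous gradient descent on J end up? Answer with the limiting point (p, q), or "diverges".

(-2, -2)

J is separable, so gradient descent decouples: p follows -∂J/∂p, q follows -∂J/∂q.
∂J/∂p = 3(p + 2)(p + 4); at p=-1 this is 9, so p decreases.
∂J/∂q = -12(q - 1)(q + 2)(q + 4); at q=-1 this is 72, so q decreases.
p converges to its nearest critical value -2 (a local min of the p-part); q converges to -2. The iterate converges to (-2, -2).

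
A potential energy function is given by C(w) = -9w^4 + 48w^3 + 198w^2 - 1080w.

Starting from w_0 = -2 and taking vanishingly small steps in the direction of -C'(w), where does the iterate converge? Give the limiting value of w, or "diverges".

2

C'(w) = -36(w - 5)(w - 2)(w + 3), so C'(-2) = -1008.
Gradient descent moves in the -C' direction, i.e. w is increasing.
The nearest critical point in that direction is w = 2, where C'' = 540 > 0 (a local minimum). The iterate converges there.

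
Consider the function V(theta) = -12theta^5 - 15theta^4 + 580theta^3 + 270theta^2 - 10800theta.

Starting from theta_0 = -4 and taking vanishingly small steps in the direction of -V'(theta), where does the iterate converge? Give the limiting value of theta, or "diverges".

-5

V'(theta) = -60(theta - 4)(theta - 3)(theta + 3)(theta + 5), so V'(-4) = 3360.
Gradient descent moves in the -V' direction, i.e. theta is decreasing.
The nearest critical point in that direction is theta = -5, where V'' = 8640 > 0 (a local minimum). The iterate converges there.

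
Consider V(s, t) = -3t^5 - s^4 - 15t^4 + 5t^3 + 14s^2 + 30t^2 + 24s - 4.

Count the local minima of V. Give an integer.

V separates as a function of s plus a function of t, so ∇V=0 decouples.
∂V/∂s = -4(s - 3)(s + 1)(s + 2) = 0 at s ∈ {-2, -1, 3}; ∂V/∂t = -15t(t - 1)(t + 1)(t + 4) = 0 at t ∈ {-4, -1, 0, 1}.
The Hessian is diagonal: diag(V_ss, V_tt). Second derivatives: V_ss(-2)=-20, V_ss(-1)=16, V_ss(3)=-80; V_tt(-4)=900, V_tt(-1)=-90, V_tt(0)=60, V_tt(1)=-150.
Local minima occur where both diagonal entries positive: (-1, -4), (-1, 0). Count: 2.

2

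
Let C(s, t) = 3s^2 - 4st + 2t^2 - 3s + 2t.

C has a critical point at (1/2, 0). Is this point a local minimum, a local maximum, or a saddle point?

The Hessian of C is constant: H = [[6, -4], [-4, 4]].
det(H) = 6·4 − (-4)² = 8.
det(H) > 0 and tr(H) = 10 > 0, so H is positive definite and the point is a local minimum.

local minimum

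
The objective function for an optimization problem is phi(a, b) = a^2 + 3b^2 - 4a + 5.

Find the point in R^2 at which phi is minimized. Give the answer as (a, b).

(2, 0)

phi(a,b) separates as P(a) + Q(b) + 5, so its minimum is min P + min Q + 5.
P'(a) = 2a - 4 vanishes at a ∈ {2}; Q'(b) = 6b vanishes at b ∈ {0}.
Local minima of P (where P''>0): P(2)=-4. Local minima of Q: Q(0)=0.
So the global minimum of phi is P(2) + Q(0) + 5 = -4 + 0 + 5 = 1, attained at (2, 0).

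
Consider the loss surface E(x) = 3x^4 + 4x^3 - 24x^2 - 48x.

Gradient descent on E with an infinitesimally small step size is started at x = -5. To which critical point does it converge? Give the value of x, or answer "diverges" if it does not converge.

E'(x) = 12(x - 2)(x + 1)(x + 2), so E'(-5) = -1008.
Gradient descent moves in the -E' direction, i.e. x is increasing.
The nearest critical point in that direction is x = -2, where E'' = 48 > 0 (a local minimum). The iterate converges there.

-2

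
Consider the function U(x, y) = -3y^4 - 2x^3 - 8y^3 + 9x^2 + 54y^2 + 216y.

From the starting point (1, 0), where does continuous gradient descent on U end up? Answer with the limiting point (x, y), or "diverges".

U is separable, so gradient descent decouples: x follows -∂U/∂x, y follows -∂U/∂y.
∂U/∂x = -6x(x - 3); at x=1 this is 12, so x decreases.
∂U/∂y = -12(y - 3)(y + 2)(y + 3); at y=0 this is 216, so y decreases.
x converges to its nearest critical value 0 (a local min of the x-part); y converges to -2. The iterate converges to (0, -2).

(0, -2)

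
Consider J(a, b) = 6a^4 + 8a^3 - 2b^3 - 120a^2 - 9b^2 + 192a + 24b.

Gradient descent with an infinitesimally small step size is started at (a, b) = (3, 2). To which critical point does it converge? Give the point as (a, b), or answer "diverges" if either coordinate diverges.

J is separable, so gradient descent decouples: a follows -∂J/∂a, b follows -∂J/∂b.
∂J/∂a = 24(a - 2)(a - 1)(a + 4); at a=3 this is 336, so a decreases.
∂J/∂b = -6(b - 1)(b + 4); at b=2 this is -36, so b increases.
The b-coordinate has no critical point in that direction and runs off to infinity.

diverges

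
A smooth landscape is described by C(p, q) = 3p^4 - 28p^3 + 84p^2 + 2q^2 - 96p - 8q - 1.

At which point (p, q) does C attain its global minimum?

(4, 2)

C(p,q) separates as A(p) + B(q) − 1, so its minimum is min A + min B − 1.
A'(p) = 12(p - 4)(p - 2)(p - 1) vanishes at p ∈ {1, 2, 4}; B'(q) = 4q - 8 vanishes at q ∈ {2}.
Local minima of A (where A''>0): A(1)=-37, A(4)=-64. Local minima of B: B(2)=-8.
So the global minimum of C is A(4) + B(2) − 1 = -64 − 8 − 1 = -73, attained at (4, 2).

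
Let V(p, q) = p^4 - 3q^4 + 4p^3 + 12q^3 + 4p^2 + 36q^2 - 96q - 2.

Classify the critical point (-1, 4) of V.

local maximum

The mixed partial ∂²V/∂p∂q is 0, so the Hessian at any point is diag(V_pp, V_qq) = diag(4(3p^2 + 6p + 2), 36(-q^2 + 2q + 2)).
At (-1, 4): H = diag(-4, -216).
Both eigenvalues are negative, so H is negative definite: a local maximum.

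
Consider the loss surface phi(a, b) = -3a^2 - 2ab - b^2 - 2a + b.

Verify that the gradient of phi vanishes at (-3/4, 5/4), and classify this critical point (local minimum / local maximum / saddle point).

∇phi = (-6a - 2b - 2, -2a - 2b + 1); substituting (-3/4, 5/4) gives ∇phi = (0, 0), so (-3/4, 5/4) is indeed a critical point.
The Hessian of phi is constant: H = [[-6, -2], [-2, -2]].
det(H) = (-6)·(-2) − (-2)² = 8.
det(H) > 0 and tr(H) = -8 < 0, so H is negative definite and the point is a local maximum.

local maximum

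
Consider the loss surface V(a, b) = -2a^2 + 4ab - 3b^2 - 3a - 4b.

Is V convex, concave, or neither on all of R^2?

concave

V is quadratic, so its Hessian is the constant matrix H = [[-4, 4], [4, -6]].
det(H) = 8, tr(H) = -10.
det(H) > 0 and tr(H) < 0, so H is negative definite everywhere: concave.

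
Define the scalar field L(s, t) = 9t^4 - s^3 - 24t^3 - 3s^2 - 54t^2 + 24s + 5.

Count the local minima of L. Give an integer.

2

L separates as a function of s plus a function of t, so ∇L=0 decouples.
∂L/∂s = -3(s - 2)(s + 4) = 0 at s ∈ {-4, 2}; ∂L/∂t = 36t(t - 3)(t + 1) = 0 at t ∈ {-1, 0, 3}.
The Hessian is diagonal: diag(L_ss, L_tt). Second derivatives: L_ss(-4)=18, L_ss(2)=-18; L_tt(-1)=144, L_tt(0)=-108, L_tt(3)=432.
Local minima occur where both diagonal entries positive: (-4, -1), (-4, 3). Count: 2.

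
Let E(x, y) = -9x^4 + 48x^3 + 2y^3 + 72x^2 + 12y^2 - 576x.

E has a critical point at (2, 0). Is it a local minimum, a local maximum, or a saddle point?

The mixed partial ∂²E/∂x∂y is 0, so the Hessian at any point is diag(E_xx, E_yy) = diag(36(-3x^2 + 8x + 4), 12(y + 2)).
At (2, 0): H = diag(288, 24).
Both eigenvalues are positive, so H is positive definite: a local minimum.

local minimum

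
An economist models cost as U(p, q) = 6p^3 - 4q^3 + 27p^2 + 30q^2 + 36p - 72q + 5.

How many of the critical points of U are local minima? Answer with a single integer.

1

U separates as a function of p plus a function of q, so ∇U=0 decouples.
∂U/∂p = 18(p + 1)(p + 2) = 0 at p ∈ {-2, -1}; ∂U/∂q = -12(q - 3)(q - 2) = 0 at q ∈ {2, 3}.
The Hessian is diagonal: diag(U_pp, U_qq). Second derivatives: U_pp(-2)=-18, U_pp(-1)=18; U_qq(2)=12, U_qq(3)=-12.
Local minima occur where both diagonal entries positive: (-1, 2). Count: 1.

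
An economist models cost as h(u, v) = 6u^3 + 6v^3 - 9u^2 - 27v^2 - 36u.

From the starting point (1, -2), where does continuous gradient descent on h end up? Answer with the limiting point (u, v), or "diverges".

h is separable, so gradient descent decouples: u follows -∂h/∂u, v follows -∂h/∂v.
∂h/∂u = 18(u - 2)(u + 1); at u=1 this is -36, so u increases.
∂h/∂v = 18v(v - 3); at v=-2 this is 180, so v decreases.
The v-coordinate has no critical point in that direction and runs off to infinity.

diverges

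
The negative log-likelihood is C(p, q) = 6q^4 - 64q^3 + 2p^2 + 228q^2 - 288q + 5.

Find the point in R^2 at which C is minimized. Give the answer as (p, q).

C(p,q) separates as A(p) + B(q) + 5, so its minimum is min A + min B + 5.
A'(p) = 4p vanishes at p ∈ {0}; B'(q) = 24(q - 4)(q - 3)(q - 1) vanishes at q ∈ {1, 3, 4}.
Local minima of A (where A''>0): A(0)=0. Local minima of B: B(1)=-118, B(4)=-64.
So the global minimum of C is A(0) + B(1) + 5 = 0 − 118 + 5 = -113, attained at (0, 1).

(0, 1)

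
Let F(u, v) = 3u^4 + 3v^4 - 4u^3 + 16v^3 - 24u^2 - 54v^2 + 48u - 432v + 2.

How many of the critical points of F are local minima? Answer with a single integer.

F separates as a function of u plus a function of v, so ∇F=0 decouples.
∂F/∂u = 12(u - 2)(u - 1)(u + 2) = 0 at u ∈ {-2, 1, 2}; ∂F/∂v = 12(v - 3)(v + 3)(v + 4) = 0 at v ∈ {-4, -3, 3}.
The Hessian is diagonal: diag(F_uu, F_vv). Second derivatives: F_uu(-2)=144, F_uu(1)=-36, F_uu(2)=48; F_vv(-4)=84, F_vv(-3)=-72, F_vv(3)=504.
Local minima occur where both diagonal entries positive: (-2, -4), (-2, 3), (2, -4), (2, 3). Count: 4.

4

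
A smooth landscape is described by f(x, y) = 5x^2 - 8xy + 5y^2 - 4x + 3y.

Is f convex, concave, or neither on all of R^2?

f is quadratic, so its Hessian is the constant matrix H = [[10, -8], [-8, 10]].
det(H) = 36, tr(H) = 20.
det(H) > 0 and tr(H) > 0, so H is positive definite everywhere: convex.

convex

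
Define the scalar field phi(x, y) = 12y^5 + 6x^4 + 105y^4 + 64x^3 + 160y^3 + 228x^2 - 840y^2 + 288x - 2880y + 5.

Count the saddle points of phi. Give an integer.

6

phi separates as a function of x plus a function of y, so ∇phi=0 decouples.
∂phi/∂x = 24(x + 1)(x + 3)(x + 4) = 0 at x ∈ {-4, -3, -1}; ∂phi/∂y = 60(y - 2)(y + 2)(y + 3)(y + 4) = 0 at y ∈ {-4, -3, -2, 2}.
The Hessian is diagonal: diag(phi_xx, phi_yy). Second derivatives: phi_xx(-4)=72, phi_xx(-3)=-48, phi_xx(-1)=144; phi_yy(-4)=-720, phi_yy(-3)=300, phi_yy(-2)=-480, phi_yy(2)=7200.
Saddle points occur where the two diagonal entries have opposite signs: (-4, -4), (-4, -2), (-3, -3), (-3, 2), (-1, -4), (-1, -2). Count: 6.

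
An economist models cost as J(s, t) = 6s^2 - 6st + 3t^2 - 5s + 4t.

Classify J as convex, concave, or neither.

convex

J is quadratic, so its Hessian is the constant matrix H = [[12, -6], [-6, 6]].
det(H) = 36, tr(H) = 18.
det(H) > 0 and tr(H) > 0, so H is positive definite everywhere: convex.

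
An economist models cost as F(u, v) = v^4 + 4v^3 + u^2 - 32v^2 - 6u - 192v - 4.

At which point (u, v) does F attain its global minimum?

(3, 4)

F(u,v) separates as P(u) + Q(v) − 4, so its minimum is min P + min Q − 4.
P'(u) = 2u - 6 vanishes at u ∈ {3}; Q'(v) = 4(v - 4)(v + 3)(v + 4) vanishes at v ∈ {-4, -3, 4}.
Local minima of P (where P''>0): P(3)=-9. Local minima of Q: Q(-4)=256, Q(4)=-768.
So the global minimum of F is P(3) + Q(4) − 4 = -9 − 768 − 4 = -781, attained at (3, 4).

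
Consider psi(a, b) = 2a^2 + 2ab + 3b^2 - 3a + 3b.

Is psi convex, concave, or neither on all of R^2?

psi is quadratic, so its Hessian is the constant matrix H = [[4, 2], [2, 6]].
det(H) = 20, tr(H) = 10.
det(H) > 0 and tr(H) > 0, so H is positive definite everywhere: convex.

convex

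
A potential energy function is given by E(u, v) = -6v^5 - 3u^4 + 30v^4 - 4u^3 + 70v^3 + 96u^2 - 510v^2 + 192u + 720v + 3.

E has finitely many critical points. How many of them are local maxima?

4

E separates as a function of u plus a function of v, so ∇E=0 decouples.
∂E/∂u = -12(u - 4)(u + 1)(u + 4) = 0 at u ∈ {-4, -1, 4}; ∂E/∂v = -30(v - 4)(v - 2)(v - 1)(v + 3) = 0 at v ∈ {-3, 1, 2, 4}.
The Hessian is diagonal: diag(E_uu, E_vv). Second derivatives: E_uu(-4)=-288, E_uu(-1)=180, E_uu(4)=-480; E_vv(-3)=4200, E_vv(1)=-360, E_vv(2)=300, E_vv(4)=-1260.
Local maxima occur where both diagonal entries negative: (-4, 1), (-4, 4), (4, 1), (4, 4). Count: 4.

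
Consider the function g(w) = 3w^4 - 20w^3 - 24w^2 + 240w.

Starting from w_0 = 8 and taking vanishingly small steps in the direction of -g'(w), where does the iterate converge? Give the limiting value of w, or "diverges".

5

g'(w) = 12(w - 5)(w - 2)(w + 2), so g'(8) = 2160.
Gradient descent moves in the -g' direction, i.e. w is decreasing.
The nearest critical point in that direction is w = 5, where g'' = 252 > 0 (a local minimum). The iterate converges there.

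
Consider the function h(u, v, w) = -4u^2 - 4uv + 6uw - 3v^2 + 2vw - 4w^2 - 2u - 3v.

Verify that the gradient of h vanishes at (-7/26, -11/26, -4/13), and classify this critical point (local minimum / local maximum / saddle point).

local maximum

∇h = (-8u - 4v + 6w - 2, -4u - 6v + 2w - 3, 6u + 2v - 8w); substituting (-7/26, -11/26, -4/13) gives ∇h = (0, 0, 0), so (-7/26, -11/26, -4/13) is indeed a critical point.
The Hessian is constant: H = [[-8, -4, 6], [-4, -6, 2], [6, 2, -8]].
Leading principal minors: Δ₁ = -8, Δ₂ = 32, Δ₃ = -104.
The minors alternate sign starting negative (−, +, −), so H is negative definite: a local maximum.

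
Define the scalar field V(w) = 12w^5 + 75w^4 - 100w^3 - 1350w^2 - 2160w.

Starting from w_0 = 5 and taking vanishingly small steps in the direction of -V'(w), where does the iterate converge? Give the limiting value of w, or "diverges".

3

V'(w) = 60(w - 3)(w + 1)(w + 3)(w + 4), so V'(5) = 51840.
Gradient descent moves in the -V' direction, i.e. w is decreasing.
The nearest critical point in that direction is w = 3, where V'' = 10080 > 0 (a local minimum). The iterate converges there.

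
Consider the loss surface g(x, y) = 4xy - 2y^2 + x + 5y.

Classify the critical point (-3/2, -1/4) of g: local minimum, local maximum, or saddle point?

The Hessian of g is constant: H = [[0, 4], [4, -4]].
det(H) = 0·(-4) − 4² = -16.
Since det(H) < 0, H is indefinite and the critical point is a saddle point.

saddle point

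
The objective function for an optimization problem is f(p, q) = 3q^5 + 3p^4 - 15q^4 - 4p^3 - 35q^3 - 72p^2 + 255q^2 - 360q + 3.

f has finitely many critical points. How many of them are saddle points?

6

f separates as a function of p plus a function of q, so ∇f=0 decouples.
∂f/∂p = 12p(p - 4)(p + 3) = 0 at p ∈ {-3, 0, 4}; ∂f/∂q = 15(q - 4)(q - 2)(q - 1)(q + 3) = 0 at q ∈ {-3, 1, 2, 4}.
The Hessian is diagonal: diag(f_pp, f_qq). Second derivatives: f_pp(-3)=252, f_pp(0)=-144, f_pp(4)=336; f_qq(-3)=-2100, f_qq(1)=180, f_qq(2)=-150, f_qq(4)=630.
Saddle points occur where the two diagonal entries have opposite signs: (-3, -3), (-3, 2), (0, 1), (0, 4), (4, -3), (4, 2). Count: 6.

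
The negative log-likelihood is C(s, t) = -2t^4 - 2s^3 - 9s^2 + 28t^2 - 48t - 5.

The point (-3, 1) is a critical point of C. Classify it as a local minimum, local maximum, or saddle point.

local minimum

The mixed partial ∂²C/∂s∂t is 0, so the Hessian at any point is diag(C_ss, C_tt) = diag(-6(2s + 3), 8(-3t^2 + 7)).
At (-3, 1): H = diag(18, 32).
Both eigenvalues are positive, so H is positive definite: a local minimum.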